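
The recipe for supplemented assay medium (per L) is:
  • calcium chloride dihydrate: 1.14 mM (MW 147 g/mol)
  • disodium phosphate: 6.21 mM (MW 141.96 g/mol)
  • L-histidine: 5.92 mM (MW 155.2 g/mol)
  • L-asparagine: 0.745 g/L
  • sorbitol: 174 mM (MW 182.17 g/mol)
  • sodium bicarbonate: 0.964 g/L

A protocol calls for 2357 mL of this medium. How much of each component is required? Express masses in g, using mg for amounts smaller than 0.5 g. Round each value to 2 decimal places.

Working volume: 2357 mL = 2.357 L.
calcium chloride dihydrate: 1.14 mmol/L × 147 mg/mmol × 2.357 L = 394.99 mg
disodium phosphate: 6.21 mmol/L × 141.96 g/mol × 2.357 L ÷ 1000 = 2.08 g
L-histidine: 5.92 mmol/L × 155.2 g/mol × 2.357 L ÷ 1000 = 2.17 g
L-asparagine: 0.745 g/L × 2.357 L = 1.76 g
sorbitol: 174 mmol/L × 182.17 g/mol × 2.357 L ÷ 1000 = 74.71 g
sodium bicarbonate: 0.964 g/L × 2.357 L = 2.27 g

calcium chloride dihydrate 394.99 mg; disodium phosphate 2.08 g; L-histidine 2.17 g; L-asparagine 1.76 g; sorbitol 74.71 g; sodium bicarbonate 2.27 g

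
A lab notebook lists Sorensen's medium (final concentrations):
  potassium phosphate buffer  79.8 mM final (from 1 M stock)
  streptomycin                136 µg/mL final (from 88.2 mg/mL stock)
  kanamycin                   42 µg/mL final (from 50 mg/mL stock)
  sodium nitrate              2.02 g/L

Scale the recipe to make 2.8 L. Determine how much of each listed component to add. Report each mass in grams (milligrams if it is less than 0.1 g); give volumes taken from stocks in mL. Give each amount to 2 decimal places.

Working volume: 2.8 L.
potassium phosphate buffer: V = C2·V2/C1 = 79.8 mM × 2800 mL ÷ 1000 mM = 223.44 mL
streptomycin: dilute stock: 136 µg/mL × 2800 mL ÷ 88200 µg/mL = 4.32 mL
kanamycin: dilute stock: 42 µg/mL × 2800 mL ÷ 50000 µg/mL = 2.35 mL
sodium nitrate: 2.02 g/L × 2.8 L = 5.66 g

potassium phosphate buffer 223.44 mL; streptomycin 4.32 mL; kanamycin 2.35 mL; sodium nitrate 5.66 g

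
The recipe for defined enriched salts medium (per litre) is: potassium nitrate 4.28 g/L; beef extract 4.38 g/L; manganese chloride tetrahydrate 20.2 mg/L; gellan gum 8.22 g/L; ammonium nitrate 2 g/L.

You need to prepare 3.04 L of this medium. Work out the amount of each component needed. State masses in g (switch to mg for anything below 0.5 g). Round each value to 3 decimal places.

potassium nitrate 13.011 g; beef extract 13.315 g; manganese chloride tetrahydrate 61.408 mg; gellan gum 24.989 g; ammonium nitrate 6.080 g

Working volume: 3.04 L.
potassium nitrate: 4.28 g/L × 3.04 L = 13.011 g
beef extract: 4.38 g/L × 3.04 L = 13.315 g
manganese chloride tetrahydrate: 20.2 mg/L × 3.04 L = 61.408 mg
gellan gum: 8.22 g/L × 3.04 L = 24.989 g
ammonium nitrate: 2 g/L × 3.04 L = 6.080 g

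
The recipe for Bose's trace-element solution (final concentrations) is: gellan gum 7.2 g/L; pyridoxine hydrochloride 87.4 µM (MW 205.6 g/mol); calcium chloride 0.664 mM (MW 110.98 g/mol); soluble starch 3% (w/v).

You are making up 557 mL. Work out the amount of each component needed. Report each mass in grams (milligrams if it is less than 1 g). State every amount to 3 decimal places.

Working volume: 557 mL = 0.557 L.
gellan gum: 7.2 g/L × 0.557 L = 4.010 g
pyridoxine hydrochloride: 87.4 µmol/L × 205.6 g/mol × 0.557 L ÷ 1000 = 10.009 mg
calcium chloride: 0.664 mmol/L × 110.98 mg/mmol × 0.557 L = 41.046 mg
soluble starch: 3 g per 100 mL × 557 mL ÷ 100 = 16.710 g

gellan gum 4.010 g; pyridoxine hydrochloride 10.009 mg; calcium chloride 41.046 mg; soluble starch 16.710 g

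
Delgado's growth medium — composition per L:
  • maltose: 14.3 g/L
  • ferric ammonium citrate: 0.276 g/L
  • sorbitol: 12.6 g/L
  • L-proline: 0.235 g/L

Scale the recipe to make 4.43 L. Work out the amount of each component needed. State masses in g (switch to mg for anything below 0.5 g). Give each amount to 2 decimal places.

maltose 63.35 g; ferric ammonium citrate 1.22 g; sorbitol 55.82 g; L-proline 1.04 g

Scale factor relative to 1 L: 4.43.
maltose: 14.3 g/L × 4.43 L = 63.35 g
ferric ammonium citrate: 0.276 g/L × 4.43 L = 1.22 g
sorbitol: 12.6 g/L × 4.43 L = 55.82 g
L-proline: 0.235 g/L × 4.43 L = 1.04 g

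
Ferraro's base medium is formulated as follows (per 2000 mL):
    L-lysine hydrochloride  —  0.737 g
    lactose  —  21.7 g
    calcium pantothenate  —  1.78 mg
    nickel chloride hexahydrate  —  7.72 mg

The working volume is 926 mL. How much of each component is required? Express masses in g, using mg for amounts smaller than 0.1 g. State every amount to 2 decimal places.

Scale factor = 926 mL / 2000 mL = 0.463.
L-lysine hydrochloride: 0.737 g × (926 mL / 2000 mL) = 0.34 g
lactose: 21.7 g × (926 mL / 2000 mL) = 10.05 g
calcium pantothenate: 1.78 mg × (926 mL / 2000 mL) = 0.82 mg
nickel chloride hexahydrate: 7.72 mg × (926 mL / 2000 mL) = 3.57 mg

L-lysine hydrochloride 0.34 g; lactose 10.05 g; calcium pantothenate 0.82 mg; nickel chloride hexahydrate 3.57 mg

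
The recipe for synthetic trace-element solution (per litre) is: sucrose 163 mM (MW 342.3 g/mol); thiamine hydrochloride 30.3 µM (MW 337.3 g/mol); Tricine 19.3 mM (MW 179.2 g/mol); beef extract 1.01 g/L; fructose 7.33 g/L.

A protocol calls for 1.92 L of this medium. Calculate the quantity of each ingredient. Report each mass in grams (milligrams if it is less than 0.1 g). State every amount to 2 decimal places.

Working volume: 1.92 L.
sucrose: 163 mmol/L × 342.3 g/mol × 1.92 L ÷ 1000 = 107.13 g
thiamine hydrochloride: 30.3 µmol/L × 337.3 g/mol × 1.92 L ÷ 1000 = 19.62 mg
Tricine: 19.3 mmol/L × 179.2 g/mol × 1.92 L ÷ 1000 = 6.64 g
beef extract: 1.01 g/L × 1.92 L = 1.94 g
fructose: 7.33 g/L × 1.92 L = 14.07 g

sucrose 107.13 g; thiamine hydrochloride 19.62 mg; Tricine 6.64 g; beef extract 1.94 g; fructose 14.07 g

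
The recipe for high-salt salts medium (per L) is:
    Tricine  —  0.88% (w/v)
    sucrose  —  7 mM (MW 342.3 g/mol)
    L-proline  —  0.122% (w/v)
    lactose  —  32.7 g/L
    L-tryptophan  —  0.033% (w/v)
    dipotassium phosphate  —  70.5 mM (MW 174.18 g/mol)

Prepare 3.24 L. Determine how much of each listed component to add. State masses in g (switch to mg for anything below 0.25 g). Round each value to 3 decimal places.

Scale factor relative to 1 L: 3.24.
Tricine: 0.88% w/v = 8.8 g/L → 8.8 × 3.24 L = 28.512 g
sucrose: 7 mmol/L × 342.3 g/mol × 3.24 L ÷ 1000 = 7.763 g
L-proline: 0.122% w/v = 1.22 g/L → 1.22 × 3.24 L = 3.953 g
lactose: 32.7 g/L × 3.24 L = 105.948 g
L-tryptophan: 0.033% w/v = 0.33 g/L → 0.33 × 3.24 L = 1.069 g
dipotassium phosphate: 70.5 mmol/L × 174.18 g/mol × 3.24 L ÷ 1000 = 39.786 g

Tricine 28.512 g; sucrose 7.763 g; L-proline 3.953 g; lactose 105.948 g; L-tryptophan 1.069 g; dipotassium phosphate 39.786 g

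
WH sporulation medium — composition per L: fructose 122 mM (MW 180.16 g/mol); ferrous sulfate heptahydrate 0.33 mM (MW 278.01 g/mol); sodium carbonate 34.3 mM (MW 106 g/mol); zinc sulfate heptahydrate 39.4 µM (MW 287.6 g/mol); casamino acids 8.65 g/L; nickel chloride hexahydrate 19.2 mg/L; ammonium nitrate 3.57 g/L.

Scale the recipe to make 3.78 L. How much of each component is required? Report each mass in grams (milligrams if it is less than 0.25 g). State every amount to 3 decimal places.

Scale factor relative to 1 L: 3.78.
fructose: 122 mmol/L × 180.16 g/mol × 3.78 L ÷ 1000 = 83.083 g
ferrous sulfate heptahydrate: 0.33 mmol/L × 278.01 g/mol × 3.78 L ÷ 1000 = 0.347 g
sodium carbonate: 34.3 mmol/L × 106 g/mol × 3.78 L ÷ 1000 = 13.743 g
zinc sulfate heptahydrate: 39.4 µmol/L × 287.6 g/mol × 3.78 L ÷ 1000 = 42.833 mg
casamino acids: 8.65 g/L × 3.78 L = 32.697 g
nickel chloride hexahydrate: 19.2 mg/L × 3.78 L = 72.576 mg
ammonium nitrate: 3.57 g/L × 3.78 L = 13.495 g

fructose 83.083 g; ferrous sulfate heptahydrate 0.347 g; sodium carbonate 13.743 g; zinc sulfate heptahydrate 42.833 mg; casamino acids 32.697 g; nickel chloride hexahydrate 72.576 mg; ammonium nitrate 13.495 g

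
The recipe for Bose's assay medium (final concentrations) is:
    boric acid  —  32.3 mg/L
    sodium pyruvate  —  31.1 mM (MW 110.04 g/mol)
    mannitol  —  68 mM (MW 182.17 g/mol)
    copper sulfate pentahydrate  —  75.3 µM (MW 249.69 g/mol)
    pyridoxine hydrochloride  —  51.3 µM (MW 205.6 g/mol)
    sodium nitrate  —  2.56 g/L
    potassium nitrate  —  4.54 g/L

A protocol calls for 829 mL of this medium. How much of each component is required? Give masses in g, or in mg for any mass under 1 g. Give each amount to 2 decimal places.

Working volume: 829 mL = 0.829 L.
boric acid: 32.3 mg/L × 0.829 L = 26.78 mg
sodium pyruvate: 31.1 mmol/L × 110.04 g/mol × 0.829 L ÷ 1000 = 2.84 g
mannitol: 68 mmol/L × 182.17 g/mol × 0.829 L ÷ 1000 = 10.27 g
copper sulfate pentahydrate: 75.3 µmol/L × 249.69 g/mol × 0.829 L ÷ 1000 = 15.59 mg
pyridoxine hydrochloride: 51.3 µmol/L × 205.6 g/mol × 0.829 L ÷ 1000 = 8.74 mg
sodium nitrate: 2.56 g/L × 0.829 L = 2.12 g
potassium nitrate: 4.54 g/L × 0.829 L = 3.76 g

boric acid 26.78 mg; sodium pyruvate 2.84 g; mannitol 10.27 g; copper sulfate pentahydrate 15.59 mg; pyridoxine hydrochloride 8.74 mg; sodium nitrate 2.12 g; potassium nitrate 3.76 g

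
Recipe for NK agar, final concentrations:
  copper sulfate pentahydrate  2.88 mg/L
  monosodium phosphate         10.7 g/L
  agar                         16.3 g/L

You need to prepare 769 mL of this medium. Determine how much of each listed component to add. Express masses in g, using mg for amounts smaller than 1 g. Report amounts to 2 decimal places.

Working volume: 769 mL = 0.769 L.
copper sulfate pentahydrate: 2.88 mg/L × 0.769 L = 2.21 mg
monosodium phosphate: 10.7 g/L × 0.769 L = 8.23 g
agar: 16.3 g/L × 0.769 L = 12.53 g

copper sulfate pentahydrate 2.21 mg; monosodium phosphate 8.23 g; agar 12.53 g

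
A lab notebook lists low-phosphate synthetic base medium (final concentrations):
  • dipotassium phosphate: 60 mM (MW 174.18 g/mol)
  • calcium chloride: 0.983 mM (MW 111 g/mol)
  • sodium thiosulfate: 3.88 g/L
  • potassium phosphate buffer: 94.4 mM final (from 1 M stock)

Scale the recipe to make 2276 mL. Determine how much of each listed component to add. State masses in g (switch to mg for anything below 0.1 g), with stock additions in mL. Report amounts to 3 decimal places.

dipotassium phosphate 23.786 g; calcium chloride 0.248 g; sodium thiosulfate 8.831 g; potassium phosphate buffer 214.854 mL

Target volume = 2276 mL = 2.276 L.
dipotassium phosphate: 60 mmol/L × 174.18 g/mol × 2.276 L ÷ 1000 = 23.786 g
calcium chloride: 0.983 mmol/L × 111 g/mol × 2.276 L ÷ 1000 = 0.248 g
sodium thiosulfate: 3.88 g/L × 2.276 L = 8.831 g
potassium phosphate buffer: C1V1 = C2V2 → 94.4 mM × 2276 mL ÷ 1000 mM = 214.854 mL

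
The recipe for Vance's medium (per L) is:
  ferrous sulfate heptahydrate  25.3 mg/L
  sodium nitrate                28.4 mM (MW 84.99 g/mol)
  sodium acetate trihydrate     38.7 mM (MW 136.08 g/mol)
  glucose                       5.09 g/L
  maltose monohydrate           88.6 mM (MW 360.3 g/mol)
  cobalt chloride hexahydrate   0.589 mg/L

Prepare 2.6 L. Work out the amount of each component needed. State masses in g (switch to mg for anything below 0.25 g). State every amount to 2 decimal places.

ferrous sulfate heptahydrate 65.78 mg; sodium nitrate 6.28 g; sodium acetate trihydrate 13.69 g; glucose 13.23 g; maltose monohydrate 83.00 g; cobalt chloride hexahydrate 1.53 mg

Scale factor relative to 1 L: 2.6.
ferrous sulfate heptahydrate: 25.3 mg/L × 2.6 L = 65.78 mg
sodium nitrate: 28.4 mmol/L × 84.99 g/mol × 2.6 L ÷ 1000 = 6.28 g
sodium acetate trihydrate: 38.7 mmol/L × 136.08 g/mol × 2.6 L ÷ 1000 = 13.69 g
glucose: 5.09 g/L × 2.6 L = 13.23 g
maltose monohydrate: 88.6 mmol/L × 360.3 g/mol × 2.6 L ÷ 1000 = 83.00 g
cobalt chloride hexahydrate: 0.589 mg/L × 2.6 L = 1.53 mg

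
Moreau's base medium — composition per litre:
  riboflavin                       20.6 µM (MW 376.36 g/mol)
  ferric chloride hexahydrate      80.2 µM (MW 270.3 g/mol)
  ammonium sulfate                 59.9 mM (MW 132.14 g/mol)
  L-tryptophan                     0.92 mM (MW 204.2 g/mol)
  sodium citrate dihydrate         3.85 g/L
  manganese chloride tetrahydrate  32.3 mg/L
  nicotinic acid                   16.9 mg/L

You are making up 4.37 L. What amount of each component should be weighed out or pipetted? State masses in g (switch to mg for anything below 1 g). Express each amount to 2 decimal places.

riboflavin 33.88 mg; ferric chloride hexahydrate 94.73 mg; ammonium sulfate 34.59 g; L-tryptophan 820.97 mg; sodium citrate dihydrate 16.82 g; manganese chloride tetrahydrate 141.15 mg; nicotinic acid 73.85 mg

Working volume: 4.37 L.
riboflavin: 20.6 µmol/L × 376.36 g/mol × 4.37 L ÷ 1000 = 33.88 mg
ferric chloride hexahydrate: 80.2 µmol/L × 270.3 g/mol × 4.37 L ÷ 1000 = 94.73 mg
ammonium sulfate: 59.9 mmol/L × 132.14 g/mol × 4.37 L ÷ 1000 = 34.59 g
L-tryptophan: 0.92 mmol/L × 204.2 mg/mmol × 4.37 L = 820.97 mg
sodium citrate dihydrate: 3.85 g/L × 4.37 L = 16.82 g
manganese chloride tetrahydrate: 32.3 mg/L × 4.37 L = 141.15 mg
nicotinic acid: 16.9 mg/L × 4.37 L = 73.85 mg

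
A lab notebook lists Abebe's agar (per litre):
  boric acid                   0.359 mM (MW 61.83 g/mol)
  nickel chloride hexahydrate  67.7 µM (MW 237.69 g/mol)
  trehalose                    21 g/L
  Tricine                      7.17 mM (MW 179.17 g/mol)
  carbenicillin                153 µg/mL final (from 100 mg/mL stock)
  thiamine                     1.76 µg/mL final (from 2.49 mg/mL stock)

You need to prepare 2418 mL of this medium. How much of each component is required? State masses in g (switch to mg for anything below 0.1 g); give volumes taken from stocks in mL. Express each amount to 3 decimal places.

boric acid 53.672 mg; nickel chloride hexahydrate 38.910 mg; trehalose 50.778 g; Tricine 3.106 g; carbenicillin 3.700 mL; thiamine 1.709 mL

Scale factor relative to 1 L: 2.418.
boric acid: 0.359 mmol/L × 61.83 mg/mmol × 2.418 L = 53.672 mg
nickel chloride hexahydrate: 67.7 µmol/L × 237.69 g/mol × 2.418 L ÷ 1000 = 38.910 mg
trehalose: 21 g/L × 2.418 L = 50.778 g
Tricine: 7.17 mmol/L × 179.17 g/mol × 2.418 L ÷ 1000 = 3.106 g
carbenicillin: V = C2·V2/C1 = 153 µg/mL × 2418 mL ÷ 100000 µg/mL = 3.700 mL
thiamine: dilute stock: 1.76 µg/mL × 2418 mL ÷ 2490 µg/mL = 1.709 mL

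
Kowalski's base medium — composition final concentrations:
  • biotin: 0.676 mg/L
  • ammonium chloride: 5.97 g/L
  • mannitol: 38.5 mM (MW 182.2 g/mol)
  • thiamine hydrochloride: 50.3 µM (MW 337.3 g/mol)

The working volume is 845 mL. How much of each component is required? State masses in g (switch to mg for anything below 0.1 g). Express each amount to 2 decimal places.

Scale factor relative to 1 L: 0.845.
biotin: 0.676 mg/L × 0.845 L = 0.57 mg
ammonium chloride: 5.97 g/L × 0.845 L = 5.04 g
mannitol: 38.5 mmol/L × 182.2 g/mol × 0.845 L ÷ 1000 = 5.93 g
thiamine hydrochloride: 50.3 µmol/L × 337.3 g/mol × 0.845 L ÷ 1000 = 14.34 mg

biotin 0.57 mg; ammonium chloride 5.04 g; mannitol 5.93 g; thiamine hydrochloride 14.34 mg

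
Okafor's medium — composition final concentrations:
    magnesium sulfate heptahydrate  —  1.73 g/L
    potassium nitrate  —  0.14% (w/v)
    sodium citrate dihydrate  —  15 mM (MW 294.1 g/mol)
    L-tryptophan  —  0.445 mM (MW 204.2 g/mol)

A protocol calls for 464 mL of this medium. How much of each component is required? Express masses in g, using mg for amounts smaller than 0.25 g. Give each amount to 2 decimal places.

magnesium sulfate heptahydrate 0.80 g; potassium nitrate 0.65 g; sodium citrate dihydrate 2.05 g; L-tryptophan 42.16 mg

Scale factor relative to 1 L: 0.464.
magnesium sulfate heptahydrate: 1.73 g/L × 0.464 L = 0.80 g
potassium nitrate: 0.14 g per 100 mL × 464 mL ÷ 100 = 0.65 g
sodium citrate dihydrate: 15 mmol/L × 294.1 g/mol × 0.464 L ÷ 1000 = 2.05 g
L-tryptophan: 0.445 mmol/L × 204.2 mg/mmol × 0.464 L = 42.16 mg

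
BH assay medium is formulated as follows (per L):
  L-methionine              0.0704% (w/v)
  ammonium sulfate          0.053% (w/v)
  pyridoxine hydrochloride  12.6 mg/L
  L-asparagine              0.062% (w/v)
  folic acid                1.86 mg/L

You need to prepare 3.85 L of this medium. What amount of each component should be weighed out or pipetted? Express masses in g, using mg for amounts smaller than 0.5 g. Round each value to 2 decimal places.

L-methionine 2.71 g; ammonium sulfate 2.04 g; pyridoxine hydrochloride 48.51 mg; L-asparagine 2.39 g; folic acid 7.16 mg

Working volume: 3.85 L.
L-methionine: 0.0704 g per 100 mL × 3850 mL ÷ 100 = 2.71 g
ammonium sulfate: 0.053% w/v = 0.53 g/L → 0.53 × 3.85 L = 2.04 g
pyridoxine hydrochloride: 12.6 mg/L × 3.85 L = 48.51 mg
L-asparagine: 0.062% w/v = 0.62 g/L → 0.62 × 3.85 L = 2.39 g
folic acid: 1.86 mg/L × 3.85 L = 7.16 mg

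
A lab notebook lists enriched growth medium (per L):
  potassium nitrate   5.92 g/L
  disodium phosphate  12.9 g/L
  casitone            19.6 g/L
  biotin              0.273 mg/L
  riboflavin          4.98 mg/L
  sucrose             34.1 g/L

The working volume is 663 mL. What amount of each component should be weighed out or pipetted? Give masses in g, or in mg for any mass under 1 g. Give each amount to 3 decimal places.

Working volume: 663 mL = 0.663 L.
potassium nitrate: 5.92 g/L × 0.663 L = 3.925 g
disodium phosphate: 12.9 g/L × 0.663 L = 8.553 g
casitone: 19.6 g/L × 0.663 L = 12.995 g
biotin: 0.273 mg/L × 0.663 L = 0.181 mg
riboflavin: 4.98 mg/L × 0.663 L = 3.302 mg
sucrose: 34.1 g/L × 0.663 L = 22.608 g

potassium nitrate 3.925 g; disodium phosphate 8.553 g; casitone 12.995 g; biotin 0.181 mg; riboflavin 3.302 mg; sucrose 22.608 g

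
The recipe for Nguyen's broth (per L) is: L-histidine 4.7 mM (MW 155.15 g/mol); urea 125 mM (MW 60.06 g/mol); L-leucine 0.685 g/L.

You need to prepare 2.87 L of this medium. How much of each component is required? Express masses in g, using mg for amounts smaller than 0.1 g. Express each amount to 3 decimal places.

Scale factor relative to 1 L: 2.87.
L-histidine: 4.7 mmol/L × 155.15 g/mol × 2.87 L ÷ 1000 = 2.093 g
urea: 125 mmol/L × 60.06 g/mol × 2.87 L ÷ 1000 = 21.547 g
L-leucine: 0.685 g/L × 2.87 L = 1.966 g

L-histidine 2.093 g; urea 21.547 g; L-leucine 1.966 g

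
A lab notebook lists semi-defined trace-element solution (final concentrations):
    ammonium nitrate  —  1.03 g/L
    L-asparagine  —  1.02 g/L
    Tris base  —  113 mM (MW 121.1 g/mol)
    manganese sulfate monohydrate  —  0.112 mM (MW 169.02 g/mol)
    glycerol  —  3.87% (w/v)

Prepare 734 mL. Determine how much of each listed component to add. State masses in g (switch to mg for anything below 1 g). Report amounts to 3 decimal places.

Scale factor relative to 1 L: 0.734.
ammonium nitrate: 1.03 g/L × 0.734 L = 0.75602 g = 756.020 mg
L-asparagine: 1.02 g/L × 0.734 L = 0.74868 g = 748.680 mg
Tris base: 113 mmol/L × 121.1 g/mol × 0.734 L ÷ 1000 = 10.044 g
manganese sulfate monohydrate: 0.112 mmol/L × 169.02 mg/mmol × 0.734 L = 13.895 mg
glycerol: 3.87 g per 100 mL × 734 mL ÷ 100 = 28.406 g

ammonium nitrate 756.020 mg; L-asparagine 748.680 mg; Tris base 10.044 g; manganese sulfate monohydrate 13.895 mg; glycerol 28.406 g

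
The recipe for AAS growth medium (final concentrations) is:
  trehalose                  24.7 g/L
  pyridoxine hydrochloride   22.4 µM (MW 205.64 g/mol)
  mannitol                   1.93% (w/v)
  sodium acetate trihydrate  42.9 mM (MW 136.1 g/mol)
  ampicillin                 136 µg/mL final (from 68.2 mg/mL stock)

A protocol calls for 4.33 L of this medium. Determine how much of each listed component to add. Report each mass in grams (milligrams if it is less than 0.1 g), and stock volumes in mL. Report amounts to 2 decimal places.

Scale factor relative to 1 L: 4.33.
trehalose: 24.7 g/L × 4.33 L = 106.95 g
pyridoxine hydrochloride: 22.4 µmol/L × 205.64 g/mol × 4.33 L ÷ 1000 = 19.95 mg
mannitol: 1.93% w/v = 19.3 g/L → 19.3 × 4.33 L = 83.57 g
sodium acetate trihydrate: 42.9 mmol/L × 136.1 g/mol × 4.33 L ÷ 1000 = 25.28 g
ampicillin: V = C2·V2/C1 = 136 µg/mL × 4330 mL ÷ 68200 µg/mL = 8.63 mL

trehalose 106.95 g; pyridoxine hydrochloride 19.95 mg; mannitol 83.57 g; sodium acetate trihydrate 25.28 g; ampicillin 8.63 mL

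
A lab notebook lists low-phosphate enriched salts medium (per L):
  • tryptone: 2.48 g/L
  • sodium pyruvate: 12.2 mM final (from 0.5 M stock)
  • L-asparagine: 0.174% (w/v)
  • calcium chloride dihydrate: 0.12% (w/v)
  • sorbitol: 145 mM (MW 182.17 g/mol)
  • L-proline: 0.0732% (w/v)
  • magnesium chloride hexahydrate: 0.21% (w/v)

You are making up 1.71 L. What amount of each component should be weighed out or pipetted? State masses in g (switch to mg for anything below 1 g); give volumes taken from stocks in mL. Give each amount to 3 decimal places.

Scale factor relative to 1 L: 1.71.
tryptone: 2.48 g/L × 1.71 L = 4.241 g
sodium pyruvate: C1V1 = C2V2 → 12.2 mM × 1710 mL ÷ 500 mM = 41.724 mL
L-asparagine: 0.174% w/v = 1.74 g/L → 1.74 × 1.71 L = 2.975 g
calcium chloride dihydrate: 0.12 g per 100 mL × 1710 mL ÷ 100 = 2.052 g
sorbitol: 145 mmol/L × 182.17 g/mol × 1.71 L ÷ 1000 = 45.169 g
L-proline: 0.0732 g per 100 mL × 1710 mL ÷ 100 = 1.252 g
magnesium chloride hexahydrate: 0.21 g per 100 mL × 1710 mL ÷ 100 = 3.591 g

tryptone 4.241 g; sodium pyruvate 41.724 mL; L-asparagine 2.975 g; calcium chloride dihydrate 2.052 g; sorbitol 45.169 g; L-proline 1.252 g; magnesium chloride hexahydrate 3.591 g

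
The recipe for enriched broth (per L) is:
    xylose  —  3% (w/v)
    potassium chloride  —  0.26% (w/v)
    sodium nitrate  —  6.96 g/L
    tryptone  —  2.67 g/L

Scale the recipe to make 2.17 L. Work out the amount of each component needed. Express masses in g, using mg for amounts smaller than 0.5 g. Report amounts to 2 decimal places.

Scale factor relative to 1 L: 2.17.
xylose: 3% w/v = 30 g/L → 30 × 2.17 L = 65.10 g
potassium chloride: 0.26 g per 100 mL × 2170 mL ÷ 100 = 5.64 g
sodium nitrate: 6.96 g/L × 2.17 L = 15.10 g
tryptone: 2.67 g/L × 2.17 L = 5.79 g

xylose 65.10 g; potassium chloride 5.64 g; sodium nitrate 15.10 g; tryptone 5.79 g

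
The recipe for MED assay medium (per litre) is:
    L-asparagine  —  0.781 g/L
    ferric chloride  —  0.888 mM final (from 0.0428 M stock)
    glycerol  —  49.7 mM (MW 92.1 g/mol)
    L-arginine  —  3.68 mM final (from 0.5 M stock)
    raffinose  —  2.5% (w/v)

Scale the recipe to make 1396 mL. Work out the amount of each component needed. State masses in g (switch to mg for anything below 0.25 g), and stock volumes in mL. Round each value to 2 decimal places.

L-asparagine 1.09 g; ferric chloride 28.96 mL; glycerol 6.39 g; L-arginine 10.27 mL; raffinose 34.90 g

Scale factor relative to 1 L: 1.396.
L-asparagine: 0.781 g/L × 1.396 L = 1.09 g
ferric chloride: V = C2·V2/C1 = 0.888 mM × 1396 mL ÷ 42.8 mM = 28.96 mL
glycerol: 49.7 mmol/L × 92.1 g/mol × 1.396 L ÷ 1000 = 6.39 g
L-arginine: C1V1 = C2V2 → 3.68 mM × 1396 mL ÷ 500 mM = 10.27 mL
raffinose: 2.5% w/v = 25 g/L → 25 × 1.396 L = 34.90 g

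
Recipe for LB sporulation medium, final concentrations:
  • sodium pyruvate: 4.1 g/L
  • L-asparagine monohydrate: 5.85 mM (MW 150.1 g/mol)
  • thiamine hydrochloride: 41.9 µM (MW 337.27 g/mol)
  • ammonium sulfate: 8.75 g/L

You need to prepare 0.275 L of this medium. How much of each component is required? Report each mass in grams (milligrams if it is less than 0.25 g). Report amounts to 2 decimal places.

Working volume: 0.275 L.
sodium pyruvate: 4.1 g/L × 0.275 L = 1.13 g
L-asparagine monohydrate: 5.85 mmol/L × 150.1 mg/mmol × 0.275 L = 241.47 mg
thiamine hydrochloride: 41.9 µmol/L × 337.27 g/mol × 0.275 L ÷ 1000 = 3.89 mg
ammonium sulfate: 8.75 g/L × 0.275 L = 2.41 g

sodium pyruvate 1.13 g; L-asparagine monohydrate 241.47 mg; thiamine hydrochloride 3.89 mg; ammonium sulfate 2.41 g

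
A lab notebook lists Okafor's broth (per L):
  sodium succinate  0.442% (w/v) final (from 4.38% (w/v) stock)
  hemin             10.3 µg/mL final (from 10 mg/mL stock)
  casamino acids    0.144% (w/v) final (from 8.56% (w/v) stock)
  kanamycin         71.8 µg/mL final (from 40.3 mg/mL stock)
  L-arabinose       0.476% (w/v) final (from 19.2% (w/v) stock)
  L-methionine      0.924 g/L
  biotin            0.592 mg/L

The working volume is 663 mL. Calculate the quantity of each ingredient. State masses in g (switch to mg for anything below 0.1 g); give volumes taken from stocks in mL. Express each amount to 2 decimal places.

sodium succinate 66.91 mL; hemin 0.68 mL; casamino acids 11.15 mL; kanamycin 1.18 mL; L-arabinose 16.44 mL; L-methionine 0.61 g; biotin 0.39 mg

Working volume: 663 mL = 0.663 L.
sodium succinate: C1V1 = C2V2 → 0.442% ÷ 4.38% × 663 mL = 66.91 mL
hemin: dilute stock: 10.3 µg/mL × 663 mL ÷ 10000 µg/mL = 0.68 mL
casamino acids: dilute stock: 0.144% ÷ 8.56% × 663 mL = 11.15 mL
kanamycin: V = C2·V2/C1 = 71.8 µg/mL × 663 mL ÷ 40300 µg/mL = 1.18 mL
L-arabinose: V = C2·V2/C1 = 0.476% ÷ 19.2% × 663 mL = 16.44 mL
L-methionine: 0.924 g/L × 0.663 L = 0.61 g
biotin: 0.592 mg/L × 0.663 L = 0.39 mg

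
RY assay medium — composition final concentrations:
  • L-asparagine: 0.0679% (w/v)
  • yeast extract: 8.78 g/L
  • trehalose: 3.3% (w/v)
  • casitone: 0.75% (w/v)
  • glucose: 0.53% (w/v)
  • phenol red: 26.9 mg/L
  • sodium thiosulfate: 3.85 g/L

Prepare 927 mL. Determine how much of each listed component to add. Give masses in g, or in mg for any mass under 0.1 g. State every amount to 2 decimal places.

L-asparagine 0.63 g; yeast extract 8.14 g; trehalose 30.59 g; casitone 6.95 g; glucose 4.91 g; phenol red 24.94 mg; sodium thiosulfate 3.57 g

Scale factor relative to 1 L: 0.927.
L-asparagine: 0.0679% w/v = 0.679 g/L → 0.679 × 0.927 L = 0.63 g
yeast extract: 8.78 g/L × 0.927 L = 8.14 g
trehalose: 3.3% w/v = 33 g/L → 33 × 0.927 L = 30.59 g
casitone: 0.75 g per 100 mL × 927 mL ÷ 100 = 6.95 g
glucose: 0.53% w/v = 5.3 g/L → 5.3 × 0.927 L = 4.91 g
phenol red: 26.9 mg/L × 0.927 L = 24.94 mg
sodium thiosulfate: 3.85 g/L × 0.927 L = 3.57 g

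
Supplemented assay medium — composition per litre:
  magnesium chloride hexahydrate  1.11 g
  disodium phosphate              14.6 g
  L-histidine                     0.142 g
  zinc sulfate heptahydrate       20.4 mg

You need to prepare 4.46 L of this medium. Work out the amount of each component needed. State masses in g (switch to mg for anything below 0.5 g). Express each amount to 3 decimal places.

Ratio of target to recipe volume: 4460 / 1000 = 4.46.
magnesium chloride hexahydrate: 1.11 g × (4460 mL / 1000 mL) = 4.951 g
disodium phosphate: 14.6 g × (4460 mL / 1000 mL) = 65.116 g
L-histidine: 0.142 g × (4460 mL / 1000 mL) = 0.633 g
zinc sulfate heptahydrate: 20.4 mg × (4460 mL / 1000 mL) = 90.984 mg

magnesium chloride hexahydrate 4.951 g; disodium phosphate 65.116 g; L-histidine 0.633 g; zinc sulfate heptahydrate 90.984 mg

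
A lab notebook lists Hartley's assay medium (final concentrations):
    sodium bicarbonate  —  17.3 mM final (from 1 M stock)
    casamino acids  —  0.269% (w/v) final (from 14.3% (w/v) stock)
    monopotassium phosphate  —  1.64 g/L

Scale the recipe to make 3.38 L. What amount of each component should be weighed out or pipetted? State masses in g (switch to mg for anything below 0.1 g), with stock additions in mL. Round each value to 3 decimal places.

Working volume: 3.38 L.
sodium bicarbonate: V = C2·V2/C1 = 17.3 mM × 3380 mL ÷ 1000 mM = 58.474 mL
casamino acids: C1V1 = C2V2 → 0.269% ÷ 14.3% × 3380 mL = 63.582 mL
monopotassium phosphate: 1.64 g/L × 3.38 L = 5.543 g

sodium bicarbonate 58.474 mL; casamino acids 63.582 mL; monopotassium phosphate 5.543 g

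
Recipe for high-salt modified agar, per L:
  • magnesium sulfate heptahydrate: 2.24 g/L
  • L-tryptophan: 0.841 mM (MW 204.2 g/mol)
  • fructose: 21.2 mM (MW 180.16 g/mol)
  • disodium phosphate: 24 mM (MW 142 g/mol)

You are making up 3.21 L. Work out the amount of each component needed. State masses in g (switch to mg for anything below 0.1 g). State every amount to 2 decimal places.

Scale factor relative to 1 L: 3.21.
magnesium sulfate heptahydrate: 2.24 g/L × 3.21 L = 7.19 g
L-tryptophan: 0.841 mmol/L × 204.2 g/mol × 3.21 L ÷ 1000 = 0.55 g
fructose: 21.2 mmol/L × 180.16 g/mol × 3.21 L ÷ 1000 = 12.26 g
disodium phosphate: 24 mmol/L × 142 g/mol × 3.21 L ÷ 1000 = 10.94 g

magnesium sulfate heptahydrate 7.19 g; L-tryptophan 0.55 g; fructose 12.26 g; disodium phosphate 10.94 g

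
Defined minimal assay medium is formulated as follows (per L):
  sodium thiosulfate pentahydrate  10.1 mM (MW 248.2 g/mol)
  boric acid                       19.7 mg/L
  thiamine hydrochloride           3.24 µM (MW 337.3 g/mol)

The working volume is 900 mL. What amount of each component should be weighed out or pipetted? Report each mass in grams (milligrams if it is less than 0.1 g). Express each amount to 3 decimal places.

sodium thiosulfate pentahydrate 2.256 g; boric acid 17.730 mg; thiamine hydrochloride 0.984 mg

Scale factor relative to 1 L: 0.9.
sodium thiosulfate pentahydrate: 10.1 mmol/L × 248.2 g/mol × 0.9 L ÷ 1000 = 2.256 g
boric acid: 19.7 mg/L × 0.9 L = 17.730 mg
thiamine hydrochloride: 3.24 µmol/L × 337.3 g/mol × 0.9 L ÷ 1000 = 0.984 mg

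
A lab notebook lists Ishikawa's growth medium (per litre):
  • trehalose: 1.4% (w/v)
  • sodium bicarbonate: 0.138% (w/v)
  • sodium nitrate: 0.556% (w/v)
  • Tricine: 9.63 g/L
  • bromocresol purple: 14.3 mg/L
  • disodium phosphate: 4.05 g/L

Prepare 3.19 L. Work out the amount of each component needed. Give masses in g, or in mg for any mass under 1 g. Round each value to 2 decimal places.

Scale factor relative to 1 L: 3.19.
trehalose: 1.4 g per 100 mL × 3190 mL ÷ 100 = 44.66 g
sodium bicarbonate: 0.138 g per 100 mL × 3190 mL ÷ 100 = 4.40 g
sodium nitrate: 0.556% w/v = 5.56 g/L → 5.56 × 3.19 L = 17.74 g
Tricine: 9.63 g/L × 3.19 L = 30.72 g
bromocresol purple: 14.3 mg/L × 3.19 L = 45.62 mg
disodium phosphate: 4.05 g/L × 3.19 L = 12.92 g

trehalose 44.66 g; sodium bicarbonate 4.40 g; sodium nitrate 17.74 g; Tricine 30.72 g; bromocresol purple 45.62 mg; disodium phosphate 12.92 g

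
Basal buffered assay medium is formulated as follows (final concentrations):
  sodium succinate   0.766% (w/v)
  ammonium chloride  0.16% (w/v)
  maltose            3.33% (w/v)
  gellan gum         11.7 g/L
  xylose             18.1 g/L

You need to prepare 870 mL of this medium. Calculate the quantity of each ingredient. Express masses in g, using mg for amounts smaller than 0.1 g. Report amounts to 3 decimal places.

Target volume = 870 mL = 0.87 L.
sodium succinate: 0.766% w/v = 7.66 g/L → 7.66 × 0.87 L = 6.664 g
ammonium chloride: 0.16 g per 100 mL × 870 mL ÷ 100 = 1.392 g
maltose: 3.33 g per 100 mL × 870 mL ÷ 100 = 28.971 g
gellan gum: 11.7 g/L × 0.87 L = 10.179 g
xylose: 18.1 g/L × 0.87 L = 15.747 g

sodium succinate 6.664 g; ammonium chloride 1.392 g; maltose 28.971 g; gellan gum 10.179 g; xylose 15.747 g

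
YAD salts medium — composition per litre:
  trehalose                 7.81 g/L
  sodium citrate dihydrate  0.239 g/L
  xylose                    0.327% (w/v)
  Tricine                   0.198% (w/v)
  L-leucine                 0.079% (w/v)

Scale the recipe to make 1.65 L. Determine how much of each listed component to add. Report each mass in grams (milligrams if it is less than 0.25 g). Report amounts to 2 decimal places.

trehalose 12.89 g; sodium citrate dihydrate 0.39 g; xylose 5.40 g; Tricine 3.27 g; L-leucine 1.30 g

Scale factor relative to 1 L: 1.65.
trehalose: 7.81 g/L × 1.65 L = 12.89 g
sodium citrate dihydrate: 0.239 g/L × 1.65 L = 0.39 g
xylose: 0.327% w/v = 3.27 g/L → 3.27 × 1.65 L = 5.40 g
Tricine: 0.198% w/v = 1.98 g/L → 1.98 × 1.65 L = 3.27 g
L-leucine: 0.079% w/v = 0.79 g/L → 0.79 × 1.65 L = 1.30 g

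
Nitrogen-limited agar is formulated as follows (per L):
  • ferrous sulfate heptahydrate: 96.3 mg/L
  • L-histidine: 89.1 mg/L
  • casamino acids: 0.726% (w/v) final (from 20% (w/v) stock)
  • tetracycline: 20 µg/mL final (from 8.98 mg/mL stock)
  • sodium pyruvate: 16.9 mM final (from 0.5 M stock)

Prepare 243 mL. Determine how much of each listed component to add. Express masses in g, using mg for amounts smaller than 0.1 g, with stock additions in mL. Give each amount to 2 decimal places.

ferrous sulfate heptahydrate 23.40 mg; L-histidine 21.65 mg; casamino acids 8.82 mL; tetracycline 0.54 mL; sodium pyruvate 8.21 mL

Working volume: 243 mL = 0.243 L.
ferrous sulfate heptahydrate: 96.3 mg/L × 0.243 L = 23.40 mg
L-histidine: 89.1 mg/L × 0.243 L = 21.65 mg
casamino acids: C1V1 = C2V2 → 0.726% ÷ 20% × 243 mL = 8.82 mL
tetracycline: V = C2·V2/C1 = 20 µg/mL × 243 mL ÷ 8980 µg/mL = 0.54 mL
sodium pyruvate: V = C2·V2/C1 = 16.9 mM × 243 mL ÷ 500 mM = 8.21 mL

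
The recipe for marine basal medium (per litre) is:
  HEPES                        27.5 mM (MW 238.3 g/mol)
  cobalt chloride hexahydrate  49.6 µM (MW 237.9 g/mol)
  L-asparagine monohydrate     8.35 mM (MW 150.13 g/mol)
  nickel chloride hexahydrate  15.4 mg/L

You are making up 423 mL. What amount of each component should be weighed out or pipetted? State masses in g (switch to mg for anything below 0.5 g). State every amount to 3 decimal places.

Target volume = 423 mL = 0.423 L.
HEPES: 27.5 mmol/L × 238.3 g/mol × 0.423 L ÷ 1000 = 2.772 g
cobalt chloride hexahydrate: 49.6 µmol/L × 237.9 g/mol × 0.423 L ÷ 1000 = 4.991 mg
L-asparagine monohydrate: 8.35 mmol/L × 150.13 g/mol × 0.423 L ÷ 1000 = 0.530 g
nickel chloride hexahydrate: 15.4 mg/L × 0.423 L = 6.514 mg

HEPES 2.772 g; cobalt chloride hexahydrate 4.991 mg; L-asparagine monohydrate 0.530 g; nickel chloride hexahydrate 6.514 mg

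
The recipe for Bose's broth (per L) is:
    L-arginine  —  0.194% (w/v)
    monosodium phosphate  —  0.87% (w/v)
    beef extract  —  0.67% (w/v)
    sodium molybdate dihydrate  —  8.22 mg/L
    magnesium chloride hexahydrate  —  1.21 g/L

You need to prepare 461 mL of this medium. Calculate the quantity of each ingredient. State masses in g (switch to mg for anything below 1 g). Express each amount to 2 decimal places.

Working volume: 461 mL = 0.461 L.
L-arginine: 0.194% w/v = 1.94 g/L → 1.94 × 0.461 L = 0.89434 g = 894.34 mg
monosodium phosphate: 0.87% w/v = 8.7 g/L → 8.7 × 0.461 L = 4.01 g
beef extract: 0.67% w/v = 6.7 g/L → 6.7 × 0.461 L = 3.09 g
sodium molybdate dihydrate: 8.22 mg/L × 0.461 L = 3.79 mg
magnesium chloride hexahydrate: 1.21 g/L × 0.461 L = 0.55781 g = 557.81 mg

L-arginine 894.34 mg; monosodium phosphate 4.01 g; beef extract 3.09 g; sodium molybdate dihydrate 3.79 mg; magnesium chloride hexahydrate 557.81 mg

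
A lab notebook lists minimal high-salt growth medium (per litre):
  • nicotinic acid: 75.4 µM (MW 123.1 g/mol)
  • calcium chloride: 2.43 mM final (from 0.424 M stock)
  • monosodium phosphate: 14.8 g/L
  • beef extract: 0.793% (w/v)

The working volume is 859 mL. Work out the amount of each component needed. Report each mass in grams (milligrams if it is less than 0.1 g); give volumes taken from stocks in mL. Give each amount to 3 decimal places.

nicotinic acid 7.973 mg; calcium chloride 4.923 mL; monosodium phosphate 12.713 g; beef extract 6.812 g

Scale factor relative to 1 L: 0.859.
nicotinic acid: 75.4 µmol/L × 123.1 g/mol × 0.859 L ÷ 1000 = 7.973 mg
calcium chloride: dilute stock: 2.43 mM × 859 mL ÷ 424 mM = 4.923 mL
monosodium phosphate: 14.8 g/L × 0.859 L = 12.713 g
beef extract: 0.793 g per 100 mL × 859 mL ÷ 100 = 6.812 g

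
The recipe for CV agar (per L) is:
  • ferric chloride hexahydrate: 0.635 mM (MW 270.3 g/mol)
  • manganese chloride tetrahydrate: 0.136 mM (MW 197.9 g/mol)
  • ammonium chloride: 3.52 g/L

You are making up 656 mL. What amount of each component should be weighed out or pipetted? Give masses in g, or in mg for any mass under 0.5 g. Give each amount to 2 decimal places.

Target volume = 656 mL = 0.656 L.
ferric chloride hexahydrate: 0.635 mmol/L × 270.3 mg/mmol × 0.656 L = 112.60 mg
manganese chloride tetrahydrate: 0.136 mmol/L × 197.9 mg/mmol × 0.656 L = 17.66 mg
ammonium chloride: 3.52 g/L × 0.656 L = 2.31 g

ferric chloride hexahydrate 112.60 mg; manganese chloride tetrahydrate 17.66 mg; ammonium chloride 2.31 g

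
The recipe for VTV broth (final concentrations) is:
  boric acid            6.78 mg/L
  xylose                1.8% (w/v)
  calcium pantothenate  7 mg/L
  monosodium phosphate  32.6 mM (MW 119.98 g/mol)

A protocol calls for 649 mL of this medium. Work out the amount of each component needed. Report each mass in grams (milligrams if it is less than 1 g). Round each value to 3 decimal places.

Target volume = 649 mL = 0.649 L.
boric acid: 6.78 mg/L × 0.649 L = 4.400 mg
xylose: 1.8% w/v = 18 g/L → 18 × 0.649 L = 11.682 g
calcium pantothenate: 7 mg/L × 0.649 L = 4.543 mg
monosodium phosphate: 32.6 mmol/L × 119.98 g/mol × 0.649 L ÷ 1000 = 2.538 g

boric acid 4.400 mg; xylose 11.682 g; calcium pantothenate 4.543 mg; monosodium phosphate 2.538 g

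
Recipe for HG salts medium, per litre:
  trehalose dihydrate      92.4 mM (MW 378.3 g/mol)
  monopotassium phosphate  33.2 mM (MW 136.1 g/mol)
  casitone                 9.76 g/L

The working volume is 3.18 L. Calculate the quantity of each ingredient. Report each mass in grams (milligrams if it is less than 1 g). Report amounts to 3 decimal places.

trehalose dihydrate 111.157 g; monopotassium phosphate 14.369 g; casitone 31.037 g

Working volume: 3.18 L.
trehalose dihydrate: 92.4 mmol/L × 378.3 g/mol × 3.18 L ÷ 1000 = 111.157 g
monopotassium phosphate: 33.2 mmol/L × 136.1 g/mol × 3.18 L ÷ 1000 = 14.369 g
casitone: 9.76 g/L × 3.18 L = 31.037 g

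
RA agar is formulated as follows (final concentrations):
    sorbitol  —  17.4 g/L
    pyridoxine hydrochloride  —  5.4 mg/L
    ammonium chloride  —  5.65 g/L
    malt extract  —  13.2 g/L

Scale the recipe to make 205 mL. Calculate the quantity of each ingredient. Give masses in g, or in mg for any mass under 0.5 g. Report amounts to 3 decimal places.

sorbitol 3.567 g; pyridoxine hydrochloride 1.107 mg; ammonium chloride 1.158 g; malt extract 2.706 g

Target volume = 205 mL = 0.205 L.
sorbitol: 17.4 g/L × 0.205 L = 3.567 g
pyridoxine hydrochloride: 5.4 mg/L × 0.205 L = 1.107 mg
ammonium chloride: 5.65 g/L × 0.205 L = 1.158 g
malt extract: 13.2 g/L × 0.205 L = 2.706 g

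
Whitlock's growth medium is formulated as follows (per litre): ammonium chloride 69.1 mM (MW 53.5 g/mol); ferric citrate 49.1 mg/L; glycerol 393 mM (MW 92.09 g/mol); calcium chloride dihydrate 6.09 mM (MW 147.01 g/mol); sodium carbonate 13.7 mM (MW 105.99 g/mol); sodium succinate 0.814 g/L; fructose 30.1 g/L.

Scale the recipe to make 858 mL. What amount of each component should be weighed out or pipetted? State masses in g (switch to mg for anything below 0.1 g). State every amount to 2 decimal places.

ammonium chloride 3.17 g; ferric citrate 42.13 mg; glycerol 31.05 g; calcium chloride dihydrate 0.77 g; sodium carbonate 1.25 g; sodium succinate 0.70 g; fructose 25.83 g

Working volume: 858 mL = 0.858 L.
ammonium chloride: 69.1 mmol/L × 53.5 g/mol × 0.858 L ÷ 1000 = 3.17 g
ferric citrate: 49.1 mg/L × 0.858 L = 42.13 mg
glycerol: 393 mmol/L × 92.09 g/mol × 0.858 L ÷ 1000 = 31.05 g
calcium chloride dihydrate: 6.09 mmol/L × 147.01 g/mol × 0.858 L ÷ 1000 = 0.77 g
sodium carbonate: 13.7 mmol/L × 105.99 g/mol × 0.858 L ÷ 1000 = 1.25 g
sodium succinate: 0.814 g/L × 0.858 L = 0.70 g
fructose: 30.1 g/L × 0.858 L = 25.83 g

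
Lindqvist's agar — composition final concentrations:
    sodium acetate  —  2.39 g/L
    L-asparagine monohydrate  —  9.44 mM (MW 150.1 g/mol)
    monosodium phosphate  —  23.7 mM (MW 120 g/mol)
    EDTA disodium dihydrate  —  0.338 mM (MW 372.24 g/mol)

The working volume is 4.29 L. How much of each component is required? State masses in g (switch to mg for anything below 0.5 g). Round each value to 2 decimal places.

sodium acetate 10.25 g; L-asparagine monohydrate 6.08 g; monosodium phosphate 12.20 g; EDTA disodium dihydrate 0.54 g

Scale factor relative to 1 L: 4.29.
sodium acetate: 2.39 g/L × 4.29 L = 10.25 g
L-asparagine monohydrate: 9.44 mmol/L × 150.1 g/mol × 4.29 L ÷ 1000 = 6.08 g
monosodium phosphate: 23.7 mmol/L × 120 g/mol × 4.29 L ÷ 1000 = 12.20 g
EDTA disodium dihydrate: 0.338 mmol/L × 372.24 g/mol × 4.29 L ÷ 1000 = 0.54 g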